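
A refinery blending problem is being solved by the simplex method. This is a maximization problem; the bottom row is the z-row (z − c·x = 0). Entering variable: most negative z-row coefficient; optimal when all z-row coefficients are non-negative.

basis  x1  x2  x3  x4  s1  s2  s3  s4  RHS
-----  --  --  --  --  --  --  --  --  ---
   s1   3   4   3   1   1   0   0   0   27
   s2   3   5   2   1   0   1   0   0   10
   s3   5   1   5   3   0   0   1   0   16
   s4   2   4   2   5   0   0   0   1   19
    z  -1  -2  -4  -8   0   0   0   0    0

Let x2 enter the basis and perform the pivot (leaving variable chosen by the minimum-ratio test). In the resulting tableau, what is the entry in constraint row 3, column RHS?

14

Ratio test on column x2 — row 1: 27/4 = 27/4; row 2: 10/5 = 2; row 3: 16/1 = 16; row 4: 19/4 = 19/4. Minimum is 2 at row 2 (s2 leaves); pivot element 5.
Divide row 2 by 5; eliminate column x2 from the other rows.
Row 3 update in column RHS: 16 − 1·2 = 14.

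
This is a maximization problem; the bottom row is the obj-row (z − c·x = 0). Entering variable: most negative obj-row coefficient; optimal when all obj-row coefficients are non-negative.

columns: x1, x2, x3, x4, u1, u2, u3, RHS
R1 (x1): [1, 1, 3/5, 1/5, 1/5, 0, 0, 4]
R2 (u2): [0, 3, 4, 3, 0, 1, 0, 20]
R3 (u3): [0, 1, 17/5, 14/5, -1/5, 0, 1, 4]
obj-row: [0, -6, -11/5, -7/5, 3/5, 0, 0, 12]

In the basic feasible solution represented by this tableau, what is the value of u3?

4

u3 is basic (row 3); its value is the RHS of that row, 4.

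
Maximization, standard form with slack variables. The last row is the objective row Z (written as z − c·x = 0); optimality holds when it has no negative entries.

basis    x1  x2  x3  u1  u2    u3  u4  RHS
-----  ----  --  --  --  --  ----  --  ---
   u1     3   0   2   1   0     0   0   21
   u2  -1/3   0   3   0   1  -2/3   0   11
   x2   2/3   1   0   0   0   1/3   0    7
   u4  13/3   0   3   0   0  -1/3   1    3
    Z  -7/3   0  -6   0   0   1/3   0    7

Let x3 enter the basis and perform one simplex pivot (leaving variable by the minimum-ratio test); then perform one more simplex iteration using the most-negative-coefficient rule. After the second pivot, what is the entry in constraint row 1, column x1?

Ratio test on column x3 — row 1: 21/2 = 21/2; row 2: 11/3 = 11/3; row 3: entry 0 ≤ 0; row 4: 3/3 = 1. Minimum is 1 at row 4 (u4 leaves); pivot element 3.
Divide row 4 by 3; eliminate column x3 from the other rows.
Second iteration: most negative Z-row entry is -1/3 in column u3, so u3 enters.
Ratio test on column u3 — row 1: 19/(2/9) = 171/2; row 2: entry -1/3 ≤ 0; row 3: 7/(1/3) = 21; row 4: entry -1/9 ≤ 0. Minimum is 21 at row 3 (x2 leaves); pivot element 1/3.
Divide row 3 by 1/3; eliminate column u3 from the other rows.
After both pivots, the entry at constraint row 1, column x1 is -1/3.

-1/3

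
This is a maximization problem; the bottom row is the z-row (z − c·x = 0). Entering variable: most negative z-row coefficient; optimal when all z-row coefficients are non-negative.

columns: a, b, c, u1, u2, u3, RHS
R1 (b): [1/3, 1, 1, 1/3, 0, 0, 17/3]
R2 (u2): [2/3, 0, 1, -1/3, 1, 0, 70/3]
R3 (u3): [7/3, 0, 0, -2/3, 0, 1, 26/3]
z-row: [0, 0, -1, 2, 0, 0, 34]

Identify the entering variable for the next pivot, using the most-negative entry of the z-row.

c

Negative z-row entries: c: -1.
The most negative is -1 in column c, so c enters.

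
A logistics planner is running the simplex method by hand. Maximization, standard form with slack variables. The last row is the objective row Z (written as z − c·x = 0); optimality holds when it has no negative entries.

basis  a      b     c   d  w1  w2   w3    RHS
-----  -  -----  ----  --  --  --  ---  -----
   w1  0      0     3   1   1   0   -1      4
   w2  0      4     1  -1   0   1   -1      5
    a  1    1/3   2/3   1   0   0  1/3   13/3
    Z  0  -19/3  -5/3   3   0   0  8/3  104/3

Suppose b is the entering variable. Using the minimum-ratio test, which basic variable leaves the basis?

Column b entries and ratios — w1: 0 ≤ 0, skip; w2: 5/4 = 5/4; a: (13/3)/(1/3) = 13.
Smallest ratio is 5/4 in the row of w2, so w2 leaves.

w2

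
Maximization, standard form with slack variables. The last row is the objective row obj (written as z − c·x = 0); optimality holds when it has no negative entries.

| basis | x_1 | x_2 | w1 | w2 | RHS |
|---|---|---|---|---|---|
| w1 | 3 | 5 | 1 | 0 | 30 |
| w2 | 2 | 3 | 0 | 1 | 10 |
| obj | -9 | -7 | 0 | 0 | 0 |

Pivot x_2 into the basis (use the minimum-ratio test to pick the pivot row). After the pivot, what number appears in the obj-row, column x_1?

Ratio test on column x_2 — row 1: 30/5 = 6; row 2: 10/3 = 10/3. Minimum is 10/3 at row 2 (w2 leaves); pivot element 3.
Divide row 2 by 3; eliminate column x_2 from the other rows.
obj-row update in column x_1: -9 − (-7)·(2/3) = -13/3.

-13/3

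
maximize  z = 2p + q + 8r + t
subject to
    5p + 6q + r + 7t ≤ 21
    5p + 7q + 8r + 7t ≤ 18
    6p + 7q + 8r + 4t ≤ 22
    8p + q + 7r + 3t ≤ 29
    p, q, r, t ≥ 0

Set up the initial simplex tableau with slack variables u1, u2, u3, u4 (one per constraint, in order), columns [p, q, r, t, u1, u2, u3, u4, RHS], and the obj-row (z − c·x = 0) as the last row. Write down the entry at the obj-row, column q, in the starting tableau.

-1

The obj-row carries the negated objective coefficients: the q entry is -1.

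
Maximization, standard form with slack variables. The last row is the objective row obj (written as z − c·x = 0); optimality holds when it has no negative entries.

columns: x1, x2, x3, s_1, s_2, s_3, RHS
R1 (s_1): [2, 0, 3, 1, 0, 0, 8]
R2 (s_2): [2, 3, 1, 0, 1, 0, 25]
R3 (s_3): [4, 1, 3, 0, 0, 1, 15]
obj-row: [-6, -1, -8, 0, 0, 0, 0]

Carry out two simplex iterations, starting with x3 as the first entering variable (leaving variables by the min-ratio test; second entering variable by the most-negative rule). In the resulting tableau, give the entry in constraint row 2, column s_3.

Ratio test on column x3 — row 1: 8/3 = 8/3; row 2: 25/1 = 25; row 3: 15/3 = 5. Minimum is 8/3 at row 1 (s_1 leaves); pivot element 3.
Divide row 1 by 3; eliminate column x3 from the other rows.
Second iteration: most negative obj-row entry is -1 in column x2, so x2 enters.
Ratio test on column x2 — row 1: entry 0 ≤ 0; row 2: (67/3)/3 = 67/9; row 3: 7/1 = 7. Minimum is 7 at row 3 (s_3 leaves); pivot element 1.
Divide row 3 by 1; eliminate column x2 from the other rows.
After both pivots, the entry at constraint row 2, column s_3 is -3.

-3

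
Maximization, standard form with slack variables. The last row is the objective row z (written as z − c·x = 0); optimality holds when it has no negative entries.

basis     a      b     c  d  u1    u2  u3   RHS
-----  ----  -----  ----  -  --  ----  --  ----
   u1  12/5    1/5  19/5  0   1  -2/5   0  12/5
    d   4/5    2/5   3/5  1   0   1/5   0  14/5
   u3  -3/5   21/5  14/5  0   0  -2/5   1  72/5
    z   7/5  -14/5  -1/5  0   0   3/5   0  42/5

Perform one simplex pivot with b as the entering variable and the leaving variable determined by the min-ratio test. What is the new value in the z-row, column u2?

1/3

Ratio test on column b — row 1: (12/5)/(1/5) = 12; row 2: (14/5)/(2/5) = 7; row 3: (72/5)/(21/5) = 24/7. Minimum is 24/7 at row 3 (u3 leaves); pivot element 21/5.
Divide row 3 by 21/5; eliminate column b from the other rows.
z-row update in column u2: 3/5 − (-14/5)·(-2/21) = 1/3.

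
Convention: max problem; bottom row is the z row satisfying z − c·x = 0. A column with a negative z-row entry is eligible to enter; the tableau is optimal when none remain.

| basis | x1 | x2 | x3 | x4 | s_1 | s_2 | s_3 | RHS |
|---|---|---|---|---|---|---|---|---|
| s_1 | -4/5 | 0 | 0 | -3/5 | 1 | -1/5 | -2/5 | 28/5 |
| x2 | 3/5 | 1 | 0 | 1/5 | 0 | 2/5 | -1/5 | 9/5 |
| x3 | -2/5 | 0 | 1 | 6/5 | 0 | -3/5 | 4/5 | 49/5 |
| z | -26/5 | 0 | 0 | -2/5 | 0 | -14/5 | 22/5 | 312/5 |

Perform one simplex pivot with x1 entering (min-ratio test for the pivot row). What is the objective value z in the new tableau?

Ratio test on column x1 — row 1: entry -4/5 ≤ 0; row 2: (9/5)/(3/5) = 3; row 3: entry -2/5 ≤ 0. Minimum is 3 at row 2 (x2 leaves); pivot element 3/5.
Pivot on row 2; the z-row RHS becomes 312/5 − (-26/5)·3 = 78.

78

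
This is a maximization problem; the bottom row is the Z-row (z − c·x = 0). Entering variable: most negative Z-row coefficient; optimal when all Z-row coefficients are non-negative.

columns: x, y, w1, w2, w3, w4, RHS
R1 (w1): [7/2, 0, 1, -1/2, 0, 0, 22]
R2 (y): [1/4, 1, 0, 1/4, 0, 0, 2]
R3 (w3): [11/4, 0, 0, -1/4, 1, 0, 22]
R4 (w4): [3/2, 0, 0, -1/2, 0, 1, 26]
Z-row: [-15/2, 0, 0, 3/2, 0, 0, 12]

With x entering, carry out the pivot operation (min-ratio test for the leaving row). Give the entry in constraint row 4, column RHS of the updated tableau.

Ratio test on column x — row 1: 22/(7/2) = 44/7; row 2: 2/(1/4) = 8; row 3: 22/(11/4) = 8; row 4: 26/(3/2) = 52/3. Minimum is 44/7 at row 1 (w1 leaves); pivot element 7/2.
Divide row 1 by 7/2; eliminate column x from the other rows.
Row 4 update in column RHS: 26 − (3/2)·(44/7) = 116/7.

116/7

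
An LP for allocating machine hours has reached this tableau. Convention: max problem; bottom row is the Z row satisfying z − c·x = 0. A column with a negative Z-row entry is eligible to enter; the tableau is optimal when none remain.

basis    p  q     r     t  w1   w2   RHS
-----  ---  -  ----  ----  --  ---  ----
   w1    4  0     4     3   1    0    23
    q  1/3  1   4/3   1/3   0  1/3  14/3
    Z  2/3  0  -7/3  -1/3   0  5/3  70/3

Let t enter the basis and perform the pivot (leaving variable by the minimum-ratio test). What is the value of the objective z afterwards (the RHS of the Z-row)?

Ratio test on column t — row 1: 23/3 = 23/3; row 2: (14/3)/(1/3) = 14. Minimum is 23/3 at row 1 (w1 leaves); pivot element 3.
Pivot on row 1; the Z-row RHS becomes 70/3 − (-1/3)·(23/3) = 233/9.

233/9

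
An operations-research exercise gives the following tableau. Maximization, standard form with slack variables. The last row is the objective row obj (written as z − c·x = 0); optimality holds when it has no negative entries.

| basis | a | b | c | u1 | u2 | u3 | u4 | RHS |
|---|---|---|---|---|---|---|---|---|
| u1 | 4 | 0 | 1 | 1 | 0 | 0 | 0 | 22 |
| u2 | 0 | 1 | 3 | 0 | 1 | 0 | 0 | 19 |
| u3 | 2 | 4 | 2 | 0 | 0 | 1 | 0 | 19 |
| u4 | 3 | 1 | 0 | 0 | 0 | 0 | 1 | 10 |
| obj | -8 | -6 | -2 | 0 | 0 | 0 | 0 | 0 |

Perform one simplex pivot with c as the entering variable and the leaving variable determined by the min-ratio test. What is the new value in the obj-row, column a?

Ratio test on column c — row 1: 22/1 = 22; row 2: 19/3 = 19/3; row 3: 19/2 = 19/2; row 4: entry 0 ≤ 0. Minimum is 19/3 at row 2 (u2 leaves); pivot element 3.
Divide row 2 by 3; eliminate column c from the other rows.
obj-row update in column a: -8 − (-2)·0 = -8.

-8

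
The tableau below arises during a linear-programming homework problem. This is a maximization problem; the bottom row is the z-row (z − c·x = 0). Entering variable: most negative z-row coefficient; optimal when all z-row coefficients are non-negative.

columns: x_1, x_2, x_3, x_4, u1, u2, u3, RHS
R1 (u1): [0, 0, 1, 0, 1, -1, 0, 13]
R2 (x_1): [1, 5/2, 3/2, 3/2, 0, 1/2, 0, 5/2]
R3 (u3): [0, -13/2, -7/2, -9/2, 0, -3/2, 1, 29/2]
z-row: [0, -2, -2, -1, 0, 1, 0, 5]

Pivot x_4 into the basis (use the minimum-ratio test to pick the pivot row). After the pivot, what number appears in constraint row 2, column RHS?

Ratio test on column x_4 — row 1: entry 0 ≤ 0; row 2: (5/2)/(3/2) = 5/3; row 3: entry -9/2 ≤ 0. Minimum is 5/3 at row 2 (x_1 leaves); pivot element 3/2.
Divide row 2 by 3/2; eliminate column x_4 from the other rows.
In the new row 2, the RHS entry is the old entry divided by the pivot: (5/2)/(3/2) = 5/3.

5/3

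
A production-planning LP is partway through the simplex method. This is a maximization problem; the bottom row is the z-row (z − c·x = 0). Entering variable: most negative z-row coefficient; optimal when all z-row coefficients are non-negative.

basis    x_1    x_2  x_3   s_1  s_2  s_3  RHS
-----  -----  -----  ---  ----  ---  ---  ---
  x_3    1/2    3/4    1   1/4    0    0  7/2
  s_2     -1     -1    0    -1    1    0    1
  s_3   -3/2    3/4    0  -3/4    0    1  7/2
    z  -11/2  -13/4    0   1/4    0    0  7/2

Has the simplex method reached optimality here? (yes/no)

no

The z-row has a negative entry -11/2 in column x_1, so it is not optimal.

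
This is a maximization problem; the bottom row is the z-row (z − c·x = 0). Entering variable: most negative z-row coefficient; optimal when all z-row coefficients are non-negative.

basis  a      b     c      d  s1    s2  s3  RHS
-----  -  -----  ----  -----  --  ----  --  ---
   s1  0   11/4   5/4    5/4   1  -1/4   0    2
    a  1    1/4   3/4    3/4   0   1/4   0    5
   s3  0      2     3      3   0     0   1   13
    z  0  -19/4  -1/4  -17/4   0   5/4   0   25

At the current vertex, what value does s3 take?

13

s3 is basic (row 3); its value is the RHS of that row, 13.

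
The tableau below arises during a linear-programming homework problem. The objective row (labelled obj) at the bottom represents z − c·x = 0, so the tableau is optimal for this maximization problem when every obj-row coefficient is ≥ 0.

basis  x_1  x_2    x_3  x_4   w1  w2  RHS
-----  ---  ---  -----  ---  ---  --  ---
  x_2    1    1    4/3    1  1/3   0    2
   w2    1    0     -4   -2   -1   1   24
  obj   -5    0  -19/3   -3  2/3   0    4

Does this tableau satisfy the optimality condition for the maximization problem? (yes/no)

no

The obj-row has a negative entry -19/3 in column x_3, so it is not optimal.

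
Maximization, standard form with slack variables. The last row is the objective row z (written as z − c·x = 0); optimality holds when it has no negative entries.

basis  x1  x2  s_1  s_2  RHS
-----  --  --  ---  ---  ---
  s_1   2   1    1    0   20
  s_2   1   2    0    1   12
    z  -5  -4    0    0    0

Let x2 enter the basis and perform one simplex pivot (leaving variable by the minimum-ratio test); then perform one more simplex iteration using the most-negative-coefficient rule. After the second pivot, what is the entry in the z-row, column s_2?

1

Ratio test on column x2 — row 1: 20/1 = 20; row 2: 12/2 = 6. Minimum is 6 at row 2 (s_2 leaves); pivot element 2.
Divide row 2 by 2; eliminate column x2 from the other rows.
Second iteration: most negative z-row entry is -3 in column x1, so x1 enters.
Ratio test on column x1 — row 1: 14/(3/2) = 28/3; row 2: 6/(1/2) = 12. Minimum is 28/3 at row 1 (s_1 leaves); pivot element 3/2.
Divide row 1 by 3/2; eliminate column x1 from the other rows.
After both pivots, the entry at the z-row, column s_2 is 1.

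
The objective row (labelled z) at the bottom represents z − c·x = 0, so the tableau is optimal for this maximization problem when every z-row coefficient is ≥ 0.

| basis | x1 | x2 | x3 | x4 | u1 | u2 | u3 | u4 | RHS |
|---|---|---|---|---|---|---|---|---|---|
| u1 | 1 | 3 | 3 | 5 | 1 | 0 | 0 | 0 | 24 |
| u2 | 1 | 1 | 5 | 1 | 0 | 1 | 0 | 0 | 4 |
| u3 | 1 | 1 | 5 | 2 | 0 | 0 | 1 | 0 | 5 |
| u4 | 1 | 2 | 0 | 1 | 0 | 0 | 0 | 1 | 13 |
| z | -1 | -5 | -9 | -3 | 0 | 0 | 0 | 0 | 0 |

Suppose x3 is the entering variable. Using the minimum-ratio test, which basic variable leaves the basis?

u2

Column x3 entries and ratios — u1: 24/3 = 8; u2: 4/5 = 4/5; u3: 5/5 = 1; u4: 0 ≤ 0, skip.
Smallest ratio is 4/5 in the row of u2, so u2 leaves.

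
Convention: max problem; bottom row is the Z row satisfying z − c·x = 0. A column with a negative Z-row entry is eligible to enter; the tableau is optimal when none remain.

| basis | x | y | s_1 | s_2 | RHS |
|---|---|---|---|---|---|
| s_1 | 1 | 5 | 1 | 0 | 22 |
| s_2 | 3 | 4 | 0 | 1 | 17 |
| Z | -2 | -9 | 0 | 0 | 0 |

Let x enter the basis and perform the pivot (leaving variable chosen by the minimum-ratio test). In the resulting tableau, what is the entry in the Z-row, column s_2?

2/3

Ratio test on column x — row 1: 22/1 = 22; row 2: 17/3 = 17/3. Minimum is 17/3 at row 2 (s_2 leaves); pivot element 3.
Divide row 2 by 3; eliminate column x from the other rows.
Z-row update in column s_2: 0 − (-2)·(1/3) = 2/3.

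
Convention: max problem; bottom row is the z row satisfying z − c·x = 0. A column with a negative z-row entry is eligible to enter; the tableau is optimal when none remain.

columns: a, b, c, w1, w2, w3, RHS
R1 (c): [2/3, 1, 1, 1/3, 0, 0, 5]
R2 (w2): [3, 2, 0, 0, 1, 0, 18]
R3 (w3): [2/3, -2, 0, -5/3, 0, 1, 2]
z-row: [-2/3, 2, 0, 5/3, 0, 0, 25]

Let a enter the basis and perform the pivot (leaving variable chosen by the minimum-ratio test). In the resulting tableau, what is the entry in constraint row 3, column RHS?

Ratio test on column a — row 1: 5/(2/3) = 15/2; row 2: 18/3 = 6; row 3: 2/(2/3) = 3. Minimum is 3 at row 3 (w3 leaves); pivot element 2/3.
Divide row 3 by 2/3; eliminate column a from the other rows.
In the new row 3, the RHS entry is the old entry divided by the pivot: 2/(2/3) = 3.

3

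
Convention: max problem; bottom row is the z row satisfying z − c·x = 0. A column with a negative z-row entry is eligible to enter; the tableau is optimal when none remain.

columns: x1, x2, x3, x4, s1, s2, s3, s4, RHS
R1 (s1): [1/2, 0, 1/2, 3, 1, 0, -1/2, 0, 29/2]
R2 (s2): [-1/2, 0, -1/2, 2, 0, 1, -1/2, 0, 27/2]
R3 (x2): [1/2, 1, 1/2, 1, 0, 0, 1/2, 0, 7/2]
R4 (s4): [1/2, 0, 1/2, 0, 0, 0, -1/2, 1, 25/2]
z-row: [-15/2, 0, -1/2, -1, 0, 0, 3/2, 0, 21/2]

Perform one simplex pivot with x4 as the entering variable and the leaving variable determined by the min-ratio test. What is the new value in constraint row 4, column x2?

0

Ratio test on column x4 — row 1: (29/2)/3 = 29/6; row 2: (27/2)/2 = 27/4; row 3: (7/2)/1 = 7/2; row 4: entry 0 ≤ 0. Minimum is 7/2 at row 3 (x2 leaves); pivot element 1.
Divide row 3 by 1; eliminate column x4 from the other rows.
Row 4 update in column x2: 0 − 0·1 = 0.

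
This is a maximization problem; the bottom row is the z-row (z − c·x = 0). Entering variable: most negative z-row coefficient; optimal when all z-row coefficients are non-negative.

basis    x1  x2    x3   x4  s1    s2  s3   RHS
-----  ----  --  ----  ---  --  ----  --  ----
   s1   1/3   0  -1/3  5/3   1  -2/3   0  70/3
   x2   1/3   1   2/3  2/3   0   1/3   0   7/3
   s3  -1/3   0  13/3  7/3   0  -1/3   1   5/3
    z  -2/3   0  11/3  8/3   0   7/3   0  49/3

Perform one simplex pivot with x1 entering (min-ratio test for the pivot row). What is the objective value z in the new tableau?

21

Ratio test on column x1 — row 1: (70/3)/(1/3) = 70; row 2: (7/3)/(1/3) = 7; row 3: entry -1/3 ≤ 0. Minimum is 7 at row 2 (x2 leaves); pivot element 1/3.
Pivot on row 2; the z-row RHS becomes 49/3 − (-2/3)·7 = 21.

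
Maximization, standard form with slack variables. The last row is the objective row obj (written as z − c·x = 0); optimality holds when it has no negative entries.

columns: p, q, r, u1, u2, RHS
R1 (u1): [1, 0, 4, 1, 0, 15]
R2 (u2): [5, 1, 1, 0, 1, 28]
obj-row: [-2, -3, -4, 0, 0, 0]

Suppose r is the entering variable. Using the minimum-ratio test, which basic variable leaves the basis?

u1

Column r entries and ratios — u1: 15/4 = 15/4; u2: 28/1 = 28.
Smallest ratio is 15/4 in the row of u1, so u1 leaves.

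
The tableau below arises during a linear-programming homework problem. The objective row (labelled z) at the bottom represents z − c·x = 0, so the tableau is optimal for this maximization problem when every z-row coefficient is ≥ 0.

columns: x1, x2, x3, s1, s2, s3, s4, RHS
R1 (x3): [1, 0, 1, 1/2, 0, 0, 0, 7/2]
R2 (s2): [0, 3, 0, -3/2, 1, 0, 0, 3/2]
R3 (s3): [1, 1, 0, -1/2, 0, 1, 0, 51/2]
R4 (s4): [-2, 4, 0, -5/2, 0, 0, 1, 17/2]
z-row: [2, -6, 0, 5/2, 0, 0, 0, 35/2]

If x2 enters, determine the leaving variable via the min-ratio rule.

s2

Column x2 entries and ratios — x3: 0 ≤ 0, skip; s2: (3/2)/3 = 1/2; s3: (51/2)/1 = 51/2; s4: (17/2)/4 = 17/8.
Smallest ratio is 1/2 in the row of s2, so s2 leaves.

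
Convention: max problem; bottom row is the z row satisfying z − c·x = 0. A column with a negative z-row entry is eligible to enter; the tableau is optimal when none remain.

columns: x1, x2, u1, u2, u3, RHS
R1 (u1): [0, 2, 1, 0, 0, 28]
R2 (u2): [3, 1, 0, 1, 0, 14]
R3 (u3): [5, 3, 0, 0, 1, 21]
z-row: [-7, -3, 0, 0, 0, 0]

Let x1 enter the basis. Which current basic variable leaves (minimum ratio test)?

u3

Column x1 entries and ratios — u1: 0 ≤ 0, skip; u2: 14/3 = 14/3; u3: 21/5 = 21/5.
Smallest ratio is 21/5 in the row of u3, so u3 leaves.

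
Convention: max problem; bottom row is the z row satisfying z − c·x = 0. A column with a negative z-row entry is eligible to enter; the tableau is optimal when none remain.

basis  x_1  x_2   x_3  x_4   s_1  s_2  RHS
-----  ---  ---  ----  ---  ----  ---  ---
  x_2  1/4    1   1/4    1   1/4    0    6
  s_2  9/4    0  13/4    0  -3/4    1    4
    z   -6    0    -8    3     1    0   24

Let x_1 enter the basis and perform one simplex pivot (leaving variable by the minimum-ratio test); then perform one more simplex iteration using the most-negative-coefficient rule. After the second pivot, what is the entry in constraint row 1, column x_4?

3

Ratio test on column x_1 — row 1: 6/(1/4) = 24; row 2: 4/(9/4) = 16/9. Minimum is 16/9 at row 2 (s_2 leaves); pivot element 9/4.
Divide row 2 by 9/4; eliminate column x_1 from the other rows.
Second iteration: most negative z-row entry is -1 in column s_1, so s_1 enters.
Ratio test on column s_1 — row 1: (50/9)/(1/3) = 50/3; row 2: entry -1/3 ≤ 0. Minimum is 50/3 at row 1 (x_2 leaves); pivot element 1/3.
Divide row 1 by 1/3; eliminate column s_1 from the other rows.
After both pivots, the entry at constraint row 1, column x_4 is 3.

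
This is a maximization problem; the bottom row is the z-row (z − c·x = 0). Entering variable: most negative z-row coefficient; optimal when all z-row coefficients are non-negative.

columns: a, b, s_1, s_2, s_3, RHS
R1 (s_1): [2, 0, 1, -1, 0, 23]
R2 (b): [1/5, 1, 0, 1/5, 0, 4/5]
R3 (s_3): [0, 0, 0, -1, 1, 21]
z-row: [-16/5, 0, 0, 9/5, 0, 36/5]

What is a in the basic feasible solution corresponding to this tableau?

a is not in the basis, so in the current basic feasible solution a = 0.

0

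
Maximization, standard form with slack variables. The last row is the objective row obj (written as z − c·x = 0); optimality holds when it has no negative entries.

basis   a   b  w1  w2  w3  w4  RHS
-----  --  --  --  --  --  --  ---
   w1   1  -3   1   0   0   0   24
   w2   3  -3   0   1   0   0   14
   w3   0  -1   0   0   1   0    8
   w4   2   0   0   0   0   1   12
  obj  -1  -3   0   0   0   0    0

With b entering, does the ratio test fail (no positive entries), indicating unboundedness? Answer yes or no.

Every constraint-row entry in column b is ≤ 0, so increasing b is unbounded.

yes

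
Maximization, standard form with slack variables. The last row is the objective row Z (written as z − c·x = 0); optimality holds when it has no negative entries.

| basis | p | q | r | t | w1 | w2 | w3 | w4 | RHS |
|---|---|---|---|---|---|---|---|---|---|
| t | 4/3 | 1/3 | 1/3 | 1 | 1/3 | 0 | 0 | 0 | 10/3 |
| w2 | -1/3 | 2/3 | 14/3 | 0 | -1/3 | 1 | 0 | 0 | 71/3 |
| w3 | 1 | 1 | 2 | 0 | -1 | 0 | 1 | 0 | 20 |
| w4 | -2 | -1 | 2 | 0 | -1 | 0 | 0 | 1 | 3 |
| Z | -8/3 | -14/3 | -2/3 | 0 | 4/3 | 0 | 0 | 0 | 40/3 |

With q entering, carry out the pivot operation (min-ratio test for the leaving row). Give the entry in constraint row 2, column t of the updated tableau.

Ratio test on column q — row 1: (10/3)/(1/3) = 10; row 2: (71/3)/(2/3) = 71/2; row 3: 20/1 = 20; row 4: entry -1 ≤ 0. Minimum is 10 at row 1 (t leaves); pivot element 1/3.
Divide row 1 by 1/3; eliminate column q from the other rows.
Row 2 update in column t: 0 − (2/3)·3 = -2.

-2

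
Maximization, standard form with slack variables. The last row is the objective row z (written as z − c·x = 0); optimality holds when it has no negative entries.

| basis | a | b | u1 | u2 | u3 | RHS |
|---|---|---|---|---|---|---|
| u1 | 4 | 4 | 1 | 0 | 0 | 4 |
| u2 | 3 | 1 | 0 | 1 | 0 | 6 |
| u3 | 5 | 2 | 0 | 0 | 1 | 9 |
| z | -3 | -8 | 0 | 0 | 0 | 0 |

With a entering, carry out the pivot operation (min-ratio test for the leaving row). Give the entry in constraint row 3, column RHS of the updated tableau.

4

Ratio test on column a — row 1: 4/4 = 1; row 2: 6/3 = 2; row 3: 9/5 = 9/5. Minimum is 1 at row 1 (u1 leaves); pivot element 4.
Divide row 1 by 4; eliminate column a from the other rows.
Row 3 update in column RHS: 9 − 5·1 = 4.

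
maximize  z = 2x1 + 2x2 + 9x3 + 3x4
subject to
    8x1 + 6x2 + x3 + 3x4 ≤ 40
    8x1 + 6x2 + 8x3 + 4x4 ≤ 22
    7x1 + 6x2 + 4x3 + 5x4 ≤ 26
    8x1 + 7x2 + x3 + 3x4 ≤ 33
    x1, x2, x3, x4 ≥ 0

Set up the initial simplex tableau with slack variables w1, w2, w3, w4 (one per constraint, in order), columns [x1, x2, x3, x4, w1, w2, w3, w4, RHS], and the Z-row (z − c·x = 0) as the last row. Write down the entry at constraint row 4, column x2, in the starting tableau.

Constraint 4 has coefficient 7 on x2.

7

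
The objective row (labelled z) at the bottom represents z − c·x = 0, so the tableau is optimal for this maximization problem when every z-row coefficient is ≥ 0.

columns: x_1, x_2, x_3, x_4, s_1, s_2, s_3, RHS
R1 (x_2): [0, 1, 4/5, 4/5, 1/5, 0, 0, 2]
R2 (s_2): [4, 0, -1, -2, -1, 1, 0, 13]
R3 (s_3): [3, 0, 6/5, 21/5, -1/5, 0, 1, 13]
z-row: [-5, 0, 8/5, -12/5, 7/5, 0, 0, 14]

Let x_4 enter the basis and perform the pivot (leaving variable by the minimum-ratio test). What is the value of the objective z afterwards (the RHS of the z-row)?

Ratio test on column x_4 — row 1: 2/(4/5) = 5/2; row 2: entry -2 ≤ 0; row 3: 13/(21/5) = 65/21. Minimum is 5/2 at row 1 (x_2 leaves); pivot element 4/5.
Pivot on row 1; the z-row RHS becomes 14 − (-12/5)·(5/2) = 20.

20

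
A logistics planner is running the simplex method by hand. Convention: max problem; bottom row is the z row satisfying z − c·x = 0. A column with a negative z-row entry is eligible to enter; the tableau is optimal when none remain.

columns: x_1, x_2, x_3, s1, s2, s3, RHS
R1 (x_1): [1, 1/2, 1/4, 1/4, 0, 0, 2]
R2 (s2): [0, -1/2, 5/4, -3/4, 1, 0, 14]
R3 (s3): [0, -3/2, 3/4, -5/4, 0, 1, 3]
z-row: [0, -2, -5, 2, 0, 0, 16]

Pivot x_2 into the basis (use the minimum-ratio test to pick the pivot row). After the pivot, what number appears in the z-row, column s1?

3

Ratio test on column x_2 — row 1: 2/(1/2) = 4; row 2: entry -1/2 ≤ 0; row 3: entry -3/2 ≤ 0. Minimum is 4 at row 1 (x_1 leaves); pivot element 1/2.
Divide row 1 by 1/2; eliminate column x_2 from the other rows.
z-row update in column s1: 2 − (-2)·(1/2) = 3.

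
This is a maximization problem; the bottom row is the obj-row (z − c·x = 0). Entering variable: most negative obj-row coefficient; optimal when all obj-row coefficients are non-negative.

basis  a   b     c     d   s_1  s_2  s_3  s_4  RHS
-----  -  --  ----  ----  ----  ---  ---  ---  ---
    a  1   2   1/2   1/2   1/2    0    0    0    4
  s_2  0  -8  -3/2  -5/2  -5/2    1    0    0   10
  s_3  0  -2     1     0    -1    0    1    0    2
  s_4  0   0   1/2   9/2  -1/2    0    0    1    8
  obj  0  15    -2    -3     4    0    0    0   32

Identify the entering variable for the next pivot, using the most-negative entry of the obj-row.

d

Negative obj-row entries: c: -2, d: -3.
The most negative is -3 in column d, so d enters.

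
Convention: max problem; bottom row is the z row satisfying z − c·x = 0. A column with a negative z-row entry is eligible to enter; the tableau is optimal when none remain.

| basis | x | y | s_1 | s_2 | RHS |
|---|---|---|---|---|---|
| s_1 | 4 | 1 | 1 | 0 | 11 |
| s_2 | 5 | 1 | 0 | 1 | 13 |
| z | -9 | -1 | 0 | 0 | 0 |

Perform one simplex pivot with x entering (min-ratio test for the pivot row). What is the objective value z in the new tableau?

117/5

Ratio test on column x — row 1: 11/4 = 11/4; row 2: 13/5 = 13/5. Minimum is 13/5 at row 2 (s_2 leaves); pivot element 5.
Pivot on row 2; the z-row RHS becomes 0 − (-9)·(13/5) = 117/5.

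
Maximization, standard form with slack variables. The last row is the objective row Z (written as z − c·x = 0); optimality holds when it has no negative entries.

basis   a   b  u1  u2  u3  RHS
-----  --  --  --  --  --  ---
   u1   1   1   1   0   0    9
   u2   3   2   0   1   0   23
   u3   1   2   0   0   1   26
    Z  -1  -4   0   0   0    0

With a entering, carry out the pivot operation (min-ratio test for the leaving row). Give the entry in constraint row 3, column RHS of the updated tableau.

Ratio test on column a — row 1: 9/1 = 9; row 2: 23/3 = 23/3; row 3: 26/1 = 26. Minimum is 23/3 at row 2 (u2 leaves); pivot element 3.
Divide row 2 by 3; eliminate column a from the other rows.
Row 3 update in column RHS: 26 − 1·(23/3) = 55/3.

55/3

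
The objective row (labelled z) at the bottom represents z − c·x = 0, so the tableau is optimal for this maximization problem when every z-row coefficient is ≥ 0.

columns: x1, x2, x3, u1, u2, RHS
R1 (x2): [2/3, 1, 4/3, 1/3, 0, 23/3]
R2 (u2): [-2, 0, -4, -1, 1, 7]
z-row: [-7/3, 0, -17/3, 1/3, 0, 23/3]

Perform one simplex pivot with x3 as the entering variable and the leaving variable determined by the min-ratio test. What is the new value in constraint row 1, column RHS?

23/4

Ratio test on column x3 — row 1: (23/3)/(4/3) = 23/4; row 2: entry -4 ≤ 0. Minimum is 23/4 at row 1 (x2 leaves); pivot element 4/3.
Divide row 1 by 4/3; eliminate column x3 from the other rows.
In the new row 1, the RHS entry is the old entry divided by the pivot: (23/3)/(4/3) = 23/4.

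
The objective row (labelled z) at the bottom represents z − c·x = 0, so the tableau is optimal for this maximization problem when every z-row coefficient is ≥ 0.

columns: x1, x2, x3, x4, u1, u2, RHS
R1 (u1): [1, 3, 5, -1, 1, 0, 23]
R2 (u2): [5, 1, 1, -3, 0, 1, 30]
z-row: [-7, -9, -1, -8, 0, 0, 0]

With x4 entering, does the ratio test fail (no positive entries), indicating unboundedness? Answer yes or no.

Every constraint-row entry in column x4 is ≤ 0, so increasing x4 is unbounded.

yes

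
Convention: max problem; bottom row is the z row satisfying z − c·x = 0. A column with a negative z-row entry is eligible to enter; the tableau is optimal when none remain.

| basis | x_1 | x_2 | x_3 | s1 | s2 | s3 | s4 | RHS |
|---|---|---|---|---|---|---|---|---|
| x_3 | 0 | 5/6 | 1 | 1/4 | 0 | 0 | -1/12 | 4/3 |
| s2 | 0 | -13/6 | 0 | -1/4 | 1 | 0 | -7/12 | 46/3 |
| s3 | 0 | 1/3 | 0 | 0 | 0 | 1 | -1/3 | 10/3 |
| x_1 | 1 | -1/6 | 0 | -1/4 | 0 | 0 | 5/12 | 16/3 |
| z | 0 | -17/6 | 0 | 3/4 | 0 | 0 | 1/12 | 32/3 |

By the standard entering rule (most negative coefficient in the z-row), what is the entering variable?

x_2

Negative z-row entries: x_2: -17/6.
The most negative is -17/6 in column x_2, so x_2 enters.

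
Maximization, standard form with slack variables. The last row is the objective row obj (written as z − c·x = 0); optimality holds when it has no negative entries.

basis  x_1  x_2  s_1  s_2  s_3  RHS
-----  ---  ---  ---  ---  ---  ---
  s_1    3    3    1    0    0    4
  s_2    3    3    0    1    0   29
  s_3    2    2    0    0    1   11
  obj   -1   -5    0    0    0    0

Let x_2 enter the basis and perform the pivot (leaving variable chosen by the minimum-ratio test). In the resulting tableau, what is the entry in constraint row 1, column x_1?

Ratio test on column x_2 — row 1: 4/3 = 4/3; row 2: 29/3 = 29/3; row 3: 11/2 = 11/2. Minimum is 4/3 at row 1 (s_1 leaves); pivot element 3.
Divide row 1 by 3; eliminate column x_2 from the other rows.
In the new row 1, the x_1 entry is the old entry divided by the pivot: 3/3 = 1.

1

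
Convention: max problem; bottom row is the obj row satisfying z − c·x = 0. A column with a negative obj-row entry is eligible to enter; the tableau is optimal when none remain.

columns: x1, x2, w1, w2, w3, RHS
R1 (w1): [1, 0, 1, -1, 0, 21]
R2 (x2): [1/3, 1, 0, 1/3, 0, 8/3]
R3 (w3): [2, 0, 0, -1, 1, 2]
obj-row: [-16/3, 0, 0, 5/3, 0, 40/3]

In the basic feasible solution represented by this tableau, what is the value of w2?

0

w2 is not in the basis, so in the current basic feasible solution w2 = 0.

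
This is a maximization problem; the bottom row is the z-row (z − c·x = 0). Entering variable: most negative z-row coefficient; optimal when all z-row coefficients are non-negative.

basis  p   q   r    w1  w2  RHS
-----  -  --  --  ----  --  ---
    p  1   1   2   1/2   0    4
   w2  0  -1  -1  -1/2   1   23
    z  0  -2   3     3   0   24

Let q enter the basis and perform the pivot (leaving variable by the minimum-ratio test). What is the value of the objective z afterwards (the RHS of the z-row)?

Ratio test on column q — row 1: 4/1 = 4; row 2: entry -1 ≤ 0. Minimum is 4 at row 1 (p leaves); pivot element 1.
Pivot on row 1; the z-row RHS becomes 24 − (-2)·4 = 32.

32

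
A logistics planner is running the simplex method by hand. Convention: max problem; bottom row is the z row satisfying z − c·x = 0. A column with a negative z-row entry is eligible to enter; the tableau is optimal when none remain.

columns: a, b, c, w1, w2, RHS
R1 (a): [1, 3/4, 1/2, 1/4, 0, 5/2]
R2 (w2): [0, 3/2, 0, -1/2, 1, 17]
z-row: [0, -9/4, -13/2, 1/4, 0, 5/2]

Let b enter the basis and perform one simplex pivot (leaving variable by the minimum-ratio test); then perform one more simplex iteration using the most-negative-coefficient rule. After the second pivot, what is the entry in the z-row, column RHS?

Ratio test on column b — row 1: (5/2)/(3/4) = 10/3; row 2: 17/(3/2) = 34/3. Minimum is 10/3 at row 1 (a leaves); pivot element 3/4.
Divide row 1 by 3/4; eliminate column b from the other rows.
Second iteration: most negative z-row entry is -5 in column c, so c enters.
Ratio test on column c — row 1: (10/3)/(2/3) = 5; row 2: entry -1 ≤ 0. Minimum is 5 at row 1 (b leaves); pivot element 2/3.
Divide row 1 by 2/3; eliminate column c from the other rows.
After both pivots, the entry at the z-row, column RHS is 35.

35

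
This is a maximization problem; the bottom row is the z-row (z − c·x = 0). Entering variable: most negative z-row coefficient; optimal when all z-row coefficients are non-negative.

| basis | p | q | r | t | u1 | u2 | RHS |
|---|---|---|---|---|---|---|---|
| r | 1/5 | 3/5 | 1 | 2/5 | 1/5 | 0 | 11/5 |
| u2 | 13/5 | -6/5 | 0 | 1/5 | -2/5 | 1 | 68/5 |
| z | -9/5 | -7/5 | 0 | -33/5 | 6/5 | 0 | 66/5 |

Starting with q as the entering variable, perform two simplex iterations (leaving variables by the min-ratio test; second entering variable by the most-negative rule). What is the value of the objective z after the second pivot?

99/2

Ratio test on column q — row 1: (11/5)/(3/5) = 11/3; row 2: entry -6/5 ≤ 0. Minimum is 11/3 at row 1 (r leaves); pivot element 3/5.
Pivot on row 1; the z-row RHS becomes 66/5 − (-7/5)·(11/3) = 55/3.
Next entering variable (most negative z-row entry -17/3): t.
Ratio test on column t — row 1: (11/3)/(2/3) = 11/2; row 2: 18/1 = 18. Minimum is 11/2 at row 1 (q leaves); pivot element 2/3.
After the second pivot the z-row RHS is 55/3 − (-17/3)·(11/2) = 99/2.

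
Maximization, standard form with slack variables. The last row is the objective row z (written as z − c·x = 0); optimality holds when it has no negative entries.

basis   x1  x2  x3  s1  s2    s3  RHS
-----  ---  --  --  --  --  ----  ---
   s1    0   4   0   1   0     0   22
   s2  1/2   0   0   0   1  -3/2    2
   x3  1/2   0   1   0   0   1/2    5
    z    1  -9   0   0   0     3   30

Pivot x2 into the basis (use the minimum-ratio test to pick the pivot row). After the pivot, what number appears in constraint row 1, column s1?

1/4

Ratio test on column x2 — row 1: 22/4 = 11/2; row 2: entry 0 ≤ 0; row 3: entry 0 ≤ 0. Minimum is 11/2 at row 1 (s1 leaves); pivot element 4.
Divide row 1 by 4; eliminate column x2 from the other rows.
In the new row 1, the s1 entry is the old entry divided by the pivot: 1/4 = 1/4.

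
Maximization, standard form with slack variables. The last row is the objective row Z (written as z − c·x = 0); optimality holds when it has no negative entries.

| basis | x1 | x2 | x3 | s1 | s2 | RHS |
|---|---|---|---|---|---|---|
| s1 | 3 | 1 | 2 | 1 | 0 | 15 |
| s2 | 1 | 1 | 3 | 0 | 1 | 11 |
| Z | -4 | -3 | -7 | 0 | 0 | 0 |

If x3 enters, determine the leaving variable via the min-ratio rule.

Column x3 entries and ratios — s1: 15/2 = 15/2; s2: 11/3 = 11/3.
Smallest ratio is 11/3 in the row of s2, so s2 leaves.

s2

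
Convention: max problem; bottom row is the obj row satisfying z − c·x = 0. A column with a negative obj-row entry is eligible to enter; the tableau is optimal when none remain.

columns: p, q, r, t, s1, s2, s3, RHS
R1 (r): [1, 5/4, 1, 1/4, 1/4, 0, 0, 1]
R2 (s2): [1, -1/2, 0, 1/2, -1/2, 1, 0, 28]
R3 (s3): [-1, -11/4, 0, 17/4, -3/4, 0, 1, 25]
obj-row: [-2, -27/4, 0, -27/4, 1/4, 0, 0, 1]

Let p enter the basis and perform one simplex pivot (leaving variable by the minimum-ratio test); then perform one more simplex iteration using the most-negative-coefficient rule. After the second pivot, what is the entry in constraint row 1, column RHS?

Ratio test on column p — row 1: 1/1 = 1; row 2: 28/1 = 28; row 3: entry -1 ≤ 0. Minimum is 1 at row 1 (r leaves); pivot element 1.
Divide row 1 by 1; eliminate column p from the other rows.
Second iteration: most negative obj-row entry is -25/4 in column t, so t enters.
Ratio test on column t — row 1: 1/(1/4) = 4; row 2: 27/(1/4) = 108; row 3: 26/(9/2) = 52/9. Minimum is 4 at row 1 (p leaves); pivot element 1/4.
Divide row 1 by 1/4; eliminate column t from the other rows.
After both pivots, the entry at constraint row 1, column RHS is 4.

4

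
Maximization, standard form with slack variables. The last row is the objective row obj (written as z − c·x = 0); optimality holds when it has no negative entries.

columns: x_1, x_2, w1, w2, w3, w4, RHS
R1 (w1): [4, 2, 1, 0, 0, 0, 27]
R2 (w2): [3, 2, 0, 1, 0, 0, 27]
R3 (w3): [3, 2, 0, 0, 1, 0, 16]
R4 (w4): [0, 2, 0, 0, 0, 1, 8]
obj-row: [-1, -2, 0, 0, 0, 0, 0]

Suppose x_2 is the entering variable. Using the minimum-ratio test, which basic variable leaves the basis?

w4

Column x_2 entries and ratios — w1: 27/2 = 27/2; w2: 27/2 = 27/2; w3: 16/2 = 8; w4: 8/2 = 4.
Smallest ratio is 4 in the row of w4, so w4 leaves.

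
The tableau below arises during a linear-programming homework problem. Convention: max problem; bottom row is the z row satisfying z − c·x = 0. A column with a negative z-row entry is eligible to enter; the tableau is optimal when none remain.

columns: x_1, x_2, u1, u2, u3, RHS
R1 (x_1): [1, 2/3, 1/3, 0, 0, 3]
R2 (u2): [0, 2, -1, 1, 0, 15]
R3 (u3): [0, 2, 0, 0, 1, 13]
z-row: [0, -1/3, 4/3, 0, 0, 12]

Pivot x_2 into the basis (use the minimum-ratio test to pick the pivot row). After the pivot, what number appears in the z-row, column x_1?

Ratio test on column x_2 — row 1: 3/(2/3) = 9/2; row 2: 15/2 = 15/2; row 3: 13/2 = 13/2. Minimum is 9/2 at row 1 (x_1 leaves); pivot element 2/3.
Divide row 1 by 2/3; eliminate column x_2 from the other rows.
z-row update in column x_1: 0 − (-1/3)·(3/2) = 1/2.

1/2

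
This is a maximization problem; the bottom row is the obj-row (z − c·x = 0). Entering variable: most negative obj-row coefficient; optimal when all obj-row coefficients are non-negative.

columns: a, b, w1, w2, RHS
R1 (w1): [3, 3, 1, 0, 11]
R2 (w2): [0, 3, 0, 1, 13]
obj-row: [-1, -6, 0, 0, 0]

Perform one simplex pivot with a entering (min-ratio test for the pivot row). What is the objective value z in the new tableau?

Ratio test on column a — row 1: 11/3 = 11/3; row 2: entry 0 ≤ 0. Minimum is 11/3 at row 1 (w1 leaves); pivot element 3.
Pivot on row 1; the obj-row RHS becomes 0 − (-1)·(11/3) = 11/3.

11/3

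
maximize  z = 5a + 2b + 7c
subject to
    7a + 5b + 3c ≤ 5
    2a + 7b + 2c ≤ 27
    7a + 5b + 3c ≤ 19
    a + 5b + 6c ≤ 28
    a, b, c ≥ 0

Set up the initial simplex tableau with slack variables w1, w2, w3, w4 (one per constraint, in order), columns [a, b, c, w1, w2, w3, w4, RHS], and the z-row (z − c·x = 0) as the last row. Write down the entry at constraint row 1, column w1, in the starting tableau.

Slack w1 belongs to constraint 1; its column is the unit vector e_1, so the entry in row 1 is 1.

1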